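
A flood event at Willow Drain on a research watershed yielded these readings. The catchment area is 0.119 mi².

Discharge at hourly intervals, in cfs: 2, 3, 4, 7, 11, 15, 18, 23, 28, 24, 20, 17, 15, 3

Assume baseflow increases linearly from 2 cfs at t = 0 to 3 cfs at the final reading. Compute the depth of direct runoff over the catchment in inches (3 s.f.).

d ≈ 2.02 in

Direct runoff: 0.00, 0.92, 1.85, 4.77, 8.69, 12.62, 15.54, 20.46, 25.38, 21.31, 17.23, 14.15, 12.08, 0.00 cfs; ΣQ_DR = 155.0 cfs.
V = ΣQ_DR · Δt = 155.0 × 3600 s = 5.580 × 10^5 ft³.
Over A = 0.119 mi², depth = V / A = 2.02 in.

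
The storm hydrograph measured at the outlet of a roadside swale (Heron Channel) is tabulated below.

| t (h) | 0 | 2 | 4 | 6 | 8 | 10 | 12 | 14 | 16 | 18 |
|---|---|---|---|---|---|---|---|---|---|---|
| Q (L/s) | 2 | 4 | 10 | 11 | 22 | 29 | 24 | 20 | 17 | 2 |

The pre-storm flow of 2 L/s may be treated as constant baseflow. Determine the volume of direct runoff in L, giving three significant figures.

Direct-runoff ordinates (Q − Q_b): 0.0, 2.0, 8.0, 9.0, 20.0, 27.0, 22.0, 18.0, 15.0, 0.0 L/s.
ΣQ_DR = 121.0 L/s.
With Δt = 2 h = 7200 s, V = ΣQ_DR · Δt = 121.0 × 7200 = 8.71 × 10^5 L.

V ≈ 8.71 × 10^5 L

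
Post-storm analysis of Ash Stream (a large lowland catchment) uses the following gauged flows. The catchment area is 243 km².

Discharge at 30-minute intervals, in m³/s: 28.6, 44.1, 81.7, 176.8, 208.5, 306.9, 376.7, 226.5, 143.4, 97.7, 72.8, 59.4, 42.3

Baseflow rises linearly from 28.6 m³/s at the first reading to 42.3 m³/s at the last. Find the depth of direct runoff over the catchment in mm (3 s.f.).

d ≈ 10.4 mm

Direct runoff: 0.00, 14.36, 50.82, 144.78, 175.33, 272.59, 341.25, 189.91, 105.67, 58.83, 32.78, 18.24, 0.00 m³/s; ΣQ_DR = 1405 m³/s.
V = ΣQ_DR · Δt = 1405 × 1800 s = 2.528 × 10^6 m³.
Over A = 243 km², depth = V / A = 10.4 mm.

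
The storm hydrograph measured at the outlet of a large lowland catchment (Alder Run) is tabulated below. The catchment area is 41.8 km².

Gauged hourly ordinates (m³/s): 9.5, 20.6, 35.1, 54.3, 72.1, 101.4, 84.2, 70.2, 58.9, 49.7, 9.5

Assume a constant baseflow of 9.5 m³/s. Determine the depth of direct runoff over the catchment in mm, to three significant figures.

Direct runoff: 0.0, 11.1, 25.6, 44.8, 62.6, 91.9, 74.7, 60.7, 49.4, 40.2, 0.0 m³/s; ΣQ_DR = 461.0 m³/s.
V = ΣQ_DR · Δt = 461.0 × 3600 s = 1.660 × 10^6 m³.
Over A = 41.8 km², depth = V / A = 39.7 mm.

d ≈ 39.7 mm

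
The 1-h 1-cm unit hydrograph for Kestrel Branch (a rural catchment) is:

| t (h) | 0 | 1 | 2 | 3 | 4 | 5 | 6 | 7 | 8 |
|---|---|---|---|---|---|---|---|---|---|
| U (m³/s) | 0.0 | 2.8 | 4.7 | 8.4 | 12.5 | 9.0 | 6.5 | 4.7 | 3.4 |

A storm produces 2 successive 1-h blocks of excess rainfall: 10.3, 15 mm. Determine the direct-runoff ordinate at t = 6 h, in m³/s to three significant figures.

By discrete convolution, Q_j = Σ (P_i / 10 mm) · U_{j−i}.
At t = 6 h (j=6): Q = (10.3/10)·6.5 + (15/10)·9.0 = 20.2 m³/s.

Q ≈ 20.2 m³/s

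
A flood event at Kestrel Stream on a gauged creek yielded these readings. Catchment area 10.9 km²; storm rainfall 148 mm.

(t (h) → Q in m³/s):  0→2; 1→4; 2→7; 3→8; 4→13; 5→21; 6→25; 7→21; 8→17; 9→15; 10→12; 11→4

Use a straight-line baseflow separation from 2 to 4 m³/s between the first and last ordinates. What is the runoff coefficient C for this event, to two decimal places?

ΣQ_DR = 113.0 m³/s; V = ΣQ_DR·Δt = 4.068 × 10^5 m³.
Runoff depth d = V / A = 37.32 mm.
C = d / P = 37.32 / 148 = 0.25.

C ≈ 0.25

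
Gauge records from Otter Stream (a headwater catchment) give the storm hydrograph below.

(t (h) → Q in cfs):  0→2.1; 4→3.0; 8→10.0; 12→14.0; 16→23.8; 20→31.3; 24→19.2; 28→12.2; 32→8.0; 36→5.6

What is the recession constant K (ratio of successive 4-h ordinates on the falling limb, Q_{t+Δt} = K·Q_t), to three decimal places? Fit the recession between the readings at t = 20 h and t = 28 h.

K ≈ 0.624

Using the recession-limb readings at t = 20 h and t = 28 h: Q falls from 31.3 to 12.2 cfs over 2 intervals.
K = (Q₂/Q₁)^(1/2) = (12.2/31.3)^(1/2) = 0.624.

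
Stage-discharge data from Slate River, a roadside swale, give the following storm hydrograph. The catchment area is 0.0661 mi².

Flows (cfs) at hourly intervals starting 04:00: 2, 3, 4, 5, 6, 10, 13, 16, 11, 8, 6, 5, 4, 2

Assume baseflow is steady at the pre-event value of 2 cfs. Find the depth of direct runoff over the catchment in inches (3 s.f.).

Direct runoff: 0.0, 1.0, 2.0, 3.0, 4.0, 8.0, 11.0, 14.0, 9.0, 6.0, 4.0, 3.0, 2.0, 0.0 cfs; ΣQ_DR = 67.00 cfs.
V = ΣQ_DR · Δt = 67.00 × 3600 s = 2.412 × 10^5 ft³.
Over A = 0.0661 mi², depth = V / A = 1.57 in.

d ≈ 1.57 in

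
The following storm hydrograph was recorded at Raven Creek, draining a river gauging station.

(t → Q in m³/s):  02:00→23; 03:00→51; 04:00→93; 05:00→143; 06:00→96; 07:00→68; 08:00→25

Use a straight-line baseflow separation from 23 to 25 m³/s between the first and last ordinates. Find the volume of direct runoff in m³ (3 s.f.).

Direct-runoff ordinates (Q − Q_b): 0.00, 27.67, 69.33, 119.00, 71.67, 43.33, 0.00 m³/s.
ΣQ_DR = 331.0 m³/s.
With Δt = 1 h = 3600 s, V = ΣQ_DR · Δt = 331.0 × 3600 = 1.19 × 10^6 m³.

V ≈ 1.19 × 10^6 m³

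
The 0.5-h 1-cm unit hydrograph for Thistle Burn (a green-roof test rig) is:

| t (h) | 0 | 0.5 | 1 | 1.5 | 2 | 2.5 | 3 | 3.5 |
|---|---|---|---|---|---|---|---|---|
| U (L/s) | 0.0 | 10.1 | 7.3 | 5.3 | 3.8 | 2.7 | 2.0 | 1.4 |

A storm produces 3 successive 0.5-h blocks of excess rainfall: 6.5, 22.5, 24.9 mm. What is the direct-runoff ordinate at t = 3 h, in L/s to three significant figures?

By discrete convolution, Q_j = Σ (P_i / 10 mm) · U_{j−i}.
At t = 3 h (j=6): Q = (6.5/10)·2.0 + (22.5/10)·2.7 + (24.9/10)·3.8 = 16.8 L/s.

Q ≈ 16.8 L/s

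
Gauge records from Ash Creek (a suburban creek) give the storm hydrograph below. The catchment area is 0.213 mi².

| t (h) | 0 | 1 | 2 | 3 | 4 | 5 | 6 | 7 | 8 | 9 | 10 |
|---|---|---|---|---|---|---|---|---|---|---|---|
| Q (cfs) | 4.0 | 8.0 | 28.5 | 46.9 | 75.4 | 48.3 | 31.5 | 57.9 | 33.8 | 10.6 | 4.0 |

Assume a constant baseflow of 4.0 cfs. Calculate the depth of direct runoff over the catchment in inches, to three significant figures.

d ≈ 2.22 in

Direct runoff: 0.0, 4.0, 24.5, 42.9, 71.4, 44.3, 27.5, 53.9, 29.8, 6.6, 0.0 cfs; ΣQ_DR = 304.9 cfs.
V = ΣQ_DR · Δt = 304.9 × 3600 s = 1.098 × 10^6 ft³.
Over A = 0.213 mi², depth = V / A = 2.22 in.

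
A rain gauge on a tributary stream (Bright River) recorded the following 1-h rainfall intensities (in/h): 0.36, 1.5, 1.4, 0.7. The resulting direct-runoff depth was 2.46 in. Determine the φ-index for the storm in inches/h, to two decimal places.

Only the 3 blocks with intensity above φ contribute runoff: 1.5, 1.4, 0.7 in/h.
Σ(I−φ)·Δt = d  ⇒  (1.5+1.4+0.7 − 3φ)·1 = 2.46
φ = (3.600 − 2.46/1) / 3 = 0.38 in/h.

φ ≈ 0.38 in/h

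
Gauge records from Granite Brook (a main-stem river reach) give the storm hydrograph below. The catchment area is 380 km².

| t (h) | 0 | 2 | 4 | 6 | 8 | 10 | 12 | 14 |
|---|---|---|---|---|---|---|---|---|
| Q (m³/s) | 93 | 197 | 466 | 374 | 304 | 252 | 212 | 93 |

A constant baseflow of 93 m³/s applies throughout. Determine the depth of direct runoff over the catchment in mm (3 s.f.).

Direct runoff: 0.0, 104.0, 373.0, 281.0, 211.0, 159.0, 119.0, 0.0 m³/s; ΣQ_DR = 1247 m³/s.
V = ΣQ_DR · Δt = 1247 × 7200 s = 8.978 × 10^6 m³.
Over A = 380 km², depth = V / A = 23.6 mm.

d ≈ 23.6 mm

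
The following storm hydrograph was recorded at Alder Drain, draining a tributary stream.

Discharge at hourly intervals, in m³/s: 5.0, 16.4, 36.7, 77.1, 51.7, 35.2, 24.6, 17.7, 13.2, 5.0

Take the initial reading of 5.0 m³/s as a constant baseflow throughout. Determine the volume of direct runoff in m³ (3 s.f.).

V ≈ 8.37 × 10^5 m³

Direct-runoff ordinates (Q − Q_b): 0.0, 11.4, 31.7, 72.1, 46.7, 30.2, 19.6, 12.7, 8.2, 0.0 m³/s.
ΣQ_DR = 232.6 m³/s.
With Δt = 1 h = 3600 s, V = ΣQ_DR · Δt = 232.6 × 3600 = 8.37 × 10^5 m³.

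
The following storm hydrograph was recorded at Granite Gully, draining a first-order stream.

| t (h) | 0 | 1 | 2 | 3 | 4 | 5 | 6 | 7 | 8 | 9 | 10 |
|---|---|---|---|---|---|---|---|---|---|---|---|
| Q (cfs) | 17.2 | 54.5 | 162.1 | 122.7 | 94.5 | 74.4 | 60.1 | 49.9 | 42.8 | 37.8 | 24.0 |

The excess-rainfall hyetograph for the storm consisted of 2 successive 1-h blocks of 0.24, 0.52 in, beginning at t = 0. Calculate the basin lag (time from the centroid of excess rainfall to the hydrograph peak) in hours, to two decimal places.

Centroid of excess rainfall: t_c = Σ P_i·t̄_i / ΣP_i = 1.1842 h (block centres at 0.5, 1.5 h).
Hydrograph peak occurs at t = 2 h, so basin lag t_L = 2 − 1.1842 = 0.82 h.

t_L ≈ 0.82 h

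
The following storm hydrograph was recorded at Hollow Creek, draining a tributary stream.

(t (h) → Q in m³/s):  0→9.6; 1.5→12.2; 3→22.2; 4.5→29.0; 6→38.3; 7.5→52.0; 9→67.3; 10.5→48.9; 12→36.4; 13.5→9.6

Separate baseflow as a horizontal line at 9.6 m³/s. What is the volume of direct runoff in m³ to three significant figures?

Direct-runoff ordinates (Q − Q_b): 0.0, 2.6, 12.6, 19.4, 28.7, 42.4, 57.7, 39.3, 26.8, 0.0 m³/s.
ΣQ_DR = 229.5 m³/s.
With Δt = 1.5 h = 5400 s, V = ΣQ_DR · Δt = 229.5 × 5400 = 1.24 × 10^6 m³.

V ≈ 1.24 × 10^6 m³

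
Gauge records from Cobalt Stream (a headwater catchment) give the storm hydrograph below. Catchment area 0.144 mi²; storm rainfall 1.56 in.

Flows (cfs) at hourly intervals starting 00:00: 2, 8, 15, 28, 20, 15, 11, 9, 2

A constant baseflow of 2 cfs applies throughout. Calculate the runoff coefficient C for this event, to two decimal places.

ΣQ_DR = 92.00 cfs; V = ΣQ_DR·Δt = 3.312 × 10^5 ft³.
Runoff depth d = V / A = 0.9900 in.
C = d / P = 0.9900 / 1.56 = 0.63.

C ≈ 0.63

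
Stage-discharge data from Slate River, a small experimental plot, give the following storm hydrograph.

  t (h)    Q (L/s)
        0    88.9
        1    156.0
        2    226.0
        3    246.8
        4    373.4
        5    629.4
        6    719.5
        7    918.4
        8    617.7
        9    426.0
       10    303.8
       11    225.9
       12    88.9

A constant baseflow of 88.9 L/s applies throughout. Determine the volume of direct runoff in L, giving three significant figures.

V ≈ 1.39 × 10^7 L

Direct-runoff ordinates (Q − Q_b): 0.0, 67.1, 137.1, 157.9, 284.5, 540.5, 630.6, 829.5, 528.8, 337.1, 214.9, 137.0, 0.0 L/s.
ΣQ_DR = 3865 L/s.
With Δt = 1 h = 3600 s, V = ΣQ_DR · Δt = 3865 × 3600 = 1.39 × 10^7 L.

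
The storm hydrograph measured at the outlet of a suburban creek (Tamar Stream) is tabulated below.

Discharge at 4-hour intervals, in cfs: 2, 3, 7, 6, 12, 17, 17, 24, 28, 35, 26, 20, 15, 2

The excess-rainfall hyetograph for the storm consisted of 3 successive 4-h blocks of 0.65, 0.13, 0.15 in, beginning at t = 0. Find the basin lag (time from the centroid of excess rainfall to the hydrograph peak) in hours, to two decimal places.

t_L ≈ 32.15 h

Centroid of excess rainfall: t_c = Σ P_i·t̄_i / ΣP_i = 3.8495 h (block centres at 2, 6, 10 h).
Hydrograph peak occurs at t = 36 h, so basin lag t_L = 36 − 3.8495 = 32.15 h.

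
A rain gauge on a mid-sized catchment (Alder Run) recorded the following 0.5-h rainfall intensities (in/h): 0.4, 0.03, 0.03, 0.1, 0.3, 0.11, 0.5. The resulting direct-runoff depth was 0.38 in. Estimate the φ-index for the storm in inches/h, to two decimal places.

Only the 3 blocks with intensity above φ contribute runoff: 0.4, 0.3, 0.5 in/h.
Σ(I−φ)·Δt = d  ⇒  (0.4+0.3+0.5 − 3φ)·0.5 = 0.38
φ = (1.200 − 0.38/0.5) / 3 = 0.15 in/h.

φ ≈ 0.15 in/h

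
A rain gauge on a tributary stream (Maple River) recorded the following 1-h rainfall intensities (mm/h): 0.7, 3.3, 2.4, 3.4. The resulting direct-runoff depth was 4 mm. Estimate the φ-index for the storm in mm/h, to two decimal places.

φ ≈ 1.70 mm/h

Only the 3 blocks with intensity above φ contribute runoff: 3.3, 2.4, 3.4 mm/h.
Σ(I−φ)·Δt = d  ⇒  (3.3+2.4+3.4 − 3φ)·1 = 4
φ = (9.100 − 4/1) / 3 = 1.70 mm/h.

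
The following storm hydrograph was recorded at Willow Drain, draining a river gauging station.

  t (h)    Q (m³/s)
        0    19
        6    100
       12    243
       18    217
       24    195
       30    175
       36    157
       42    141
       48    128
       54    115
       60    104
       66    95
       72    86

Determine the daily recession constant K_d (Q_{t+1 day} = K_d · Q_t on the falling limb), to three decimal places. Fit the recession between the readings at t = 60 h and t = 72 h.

Between t = 60 h and t = 72 h the flow falls from 104 to 86 m³/s over 2×6 h = 12 h.
Per-interval ratio K = (86/104)^(1/2) = 0.9094; K_d = K^(24/6) = 0.684.

K_d ≈ 0.684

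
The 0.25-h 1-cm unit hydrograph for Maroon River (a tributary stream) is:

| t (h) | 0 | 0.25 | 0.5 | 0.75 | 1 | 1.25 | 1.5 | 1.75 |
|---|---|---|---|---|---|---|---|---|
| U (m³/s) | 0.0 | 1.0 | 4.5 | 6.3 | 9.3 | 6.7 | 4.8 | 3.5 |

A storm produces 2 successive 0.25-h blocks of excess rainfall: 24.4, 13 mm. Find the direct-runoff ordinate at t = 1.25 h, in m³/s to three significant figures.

Q ≈ 28.4 m³/s

By discrete convolution, Q_j = Σ (P_i / 10 mm) · U_{j−i}.
At t = 1.25 h (j=5): Q = (24.4/10)·6.7 + (13/10)·9.3 = 28.4 m³/s.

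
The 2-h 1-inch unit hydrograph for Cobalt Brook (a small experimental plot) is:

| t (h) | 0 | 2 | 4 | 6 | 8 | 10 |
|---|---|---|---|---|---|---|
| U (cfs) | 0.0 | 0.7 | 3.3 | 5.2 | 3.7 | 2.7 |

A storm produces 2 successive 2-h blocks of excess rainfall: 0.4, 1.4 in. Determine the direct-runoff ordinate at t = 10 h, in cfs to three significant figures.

Q ≈ 6.26 cfs

By discrete convolution, Q_j = Σ (P_i / 1 in) · U_{j−i}.
At t = 10 h (j=5): Q = (0.4/1)·2.7 + (1.4/1)·3.7 = 6.26 cfs.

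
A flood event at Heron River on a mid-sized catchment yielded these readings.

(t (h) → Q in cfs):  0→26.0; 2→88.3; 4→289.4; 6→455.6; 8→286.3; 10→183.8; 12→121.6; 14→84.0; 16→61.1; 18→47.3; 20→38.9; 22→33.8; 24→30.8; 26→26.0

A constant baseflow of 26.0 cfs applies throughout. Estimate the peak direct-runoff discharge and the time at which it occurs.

Q_p = 429.6 cfs at t = 6 h

Subtracting baseflow gives direct-runoff ordinates: 0.0, 62.3, 263.4, 429.6, 260.3, 157.8, 95.6, 58.0, 35.1, 21.3, 12.9, 7.8, 4.8, 0.0 cfs.
The maximum is 429.6 cfs, occurring at the reading for t = 6 h.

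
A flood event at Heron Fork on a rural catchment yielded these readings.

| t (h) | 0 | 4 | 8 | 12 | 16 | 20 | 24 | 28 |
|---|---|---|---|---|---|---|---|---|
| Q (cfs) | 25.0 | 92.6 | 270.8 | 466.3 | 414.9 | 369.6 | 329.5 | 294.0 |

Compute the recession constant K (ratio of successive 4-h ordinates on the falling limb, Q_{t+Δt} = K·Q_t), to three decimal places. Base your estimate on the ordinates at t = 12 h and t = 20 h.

Using the recession-limb readings at t = 12 h and t = 20 h: Q falls from 466.3 to 369.6 cfs over 2 intervals.
K = (Q₂/Q₁)^(1/2) = (369.6/466.3)^(1/2) = 0.890.

K ≈ 0.890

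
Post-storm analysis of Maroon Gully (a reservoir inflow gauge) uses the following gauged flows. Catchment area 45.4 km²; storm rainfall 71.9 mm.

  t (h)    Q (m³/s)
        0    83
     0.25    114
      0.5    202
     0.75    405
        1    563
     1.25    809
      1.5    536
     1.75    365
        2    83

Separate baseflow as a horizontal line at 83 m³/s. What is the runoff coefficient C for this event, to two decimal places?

ΣQ_DR = 2413 m³/s; V = ΣQ_DR·Δt = 2.172 × 10^6 m³.
Runoff depth d = V / A = 47.83 mm.
C = d / P = 47.83 / 71.9 = 0.67.

C ≈ 0.67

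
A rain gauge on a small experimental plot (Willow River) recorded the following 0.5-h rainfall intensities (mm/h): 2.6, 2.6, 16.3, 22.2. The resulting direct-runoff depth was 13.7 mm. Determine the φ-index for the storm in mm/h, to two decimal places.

Only the 2 blocks with intensity above φ contribute runoff: 16.3, 22.2 mm/h.
Σ(I−φ)·Δt = d  ⇒  (16.3+22.2 − 2φ)·0.5 = 13.7
φ = (38.50 − 13.7/0.5) / 2 = 5.55 mm/h.

φ ≈ 5.55 mm/h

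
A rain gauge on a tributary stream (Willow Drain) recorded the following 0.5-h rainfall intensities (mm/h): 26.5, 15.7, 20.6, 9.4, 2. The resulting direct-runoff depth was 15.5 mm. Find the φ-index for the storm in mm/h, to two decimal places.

Only the 3 blocks with intensity above φ contribute runoff: 26.5, 15.7, 20.6 mm/h.
Σ(I−φ)·Δt = d  ⇒  (26.5+15.7+20.6 − 3φ)·0.5 = 15.5
φ = (62.80 − 15.5/0.5) / 3 = 10.60 mm/h.

φ ≈ 10.60 mm/h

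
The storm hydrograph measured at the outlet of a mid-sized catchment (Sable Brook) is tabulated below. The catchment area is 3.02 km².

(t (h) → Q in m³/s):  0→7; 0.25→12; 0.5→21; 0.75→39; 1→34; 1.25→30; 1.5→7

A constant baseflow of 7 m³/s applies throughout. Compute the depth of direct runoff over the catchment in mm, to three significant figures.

Direct runoff: 0.0, 5.0, 14.0, 32.0, 27.0, 23.0, 0.0 m³/s; ΣQ_DR = 101.0 m³/s.
V = ΣQ_DR · Δt = 101.0 × 900 s = 90900 m³.
Over A = 3.02 km², depth = V / A = 30.1 mm.

d ≈ 30.1 mm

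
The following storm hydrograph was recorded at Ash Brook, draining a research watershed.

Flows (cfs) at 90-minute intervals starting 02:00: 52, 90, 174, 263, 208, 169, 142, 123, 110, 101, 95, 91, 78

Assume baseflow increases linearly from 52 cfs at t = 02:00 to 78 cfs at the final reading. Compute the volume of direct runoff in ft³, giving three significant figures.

Direct-runoff ordinates (Q − Q_b): 0.00, 35.83, 117.67, 204.50, 147.33, 106.17, 77.00, 55.83, 40.67, 29.50, 21.33, 15.17, 0.00 cfs.
ΣQ_DR = 851.0 cfs.
With Δt = 1.5 h = 5400 s, V = ΣQ_DR · Δt = 851.0 × 5400 = 4.60 × 10^6 ft³.

V ≈ 4.60 × 10^6 ft³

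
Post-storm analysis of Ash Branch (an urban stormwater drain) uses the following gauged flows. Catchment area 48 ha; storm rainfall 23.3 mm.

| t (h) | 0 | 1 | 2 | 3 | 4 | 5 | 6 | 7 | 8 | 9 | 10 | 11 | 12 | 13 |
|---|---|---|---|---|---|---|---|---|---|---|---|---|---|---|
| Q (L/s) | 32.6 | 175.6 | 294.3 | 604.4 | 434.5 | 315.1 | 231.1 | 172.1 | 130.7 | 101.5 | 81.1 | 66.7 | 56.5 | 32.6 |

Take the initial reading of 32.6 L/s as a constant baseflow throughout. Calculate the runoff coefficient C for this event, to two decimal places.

ΣQ_DR = 2272 L/s; V = ΣQ_DR·Δt = 8.181 × 10^6 L.
Runoff depth d = V / A = 17.04 mm.
C = d / P = 17.04 / 23.3 = 0.73.

C ≈ 0.73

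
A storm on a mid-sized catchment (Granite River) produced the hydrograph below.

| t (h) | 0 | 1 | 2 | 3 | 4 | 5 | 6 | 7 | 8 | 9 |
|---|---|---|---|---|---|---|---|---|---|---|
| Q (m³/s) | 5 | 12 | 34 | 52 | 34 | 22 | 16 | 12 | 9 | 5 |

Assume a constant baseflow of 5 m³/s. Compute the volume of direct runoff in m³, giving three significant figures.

V ≈ 5.44 × 10^5 m³

Direct-runoff ordinates (Q − Q_b): 0.0, 7.0, 29.0, 47.0, 29.0, 17.0, 11.0, 7.0, 4.0, 0.0 m³/s.
ΣQ_DR = 151.0 m³/s.
With Δt = 1 h = 3600 s, V = ΣQ_DR · Δt = 151.0 × 3600 = 5.44 × 10^5 m³.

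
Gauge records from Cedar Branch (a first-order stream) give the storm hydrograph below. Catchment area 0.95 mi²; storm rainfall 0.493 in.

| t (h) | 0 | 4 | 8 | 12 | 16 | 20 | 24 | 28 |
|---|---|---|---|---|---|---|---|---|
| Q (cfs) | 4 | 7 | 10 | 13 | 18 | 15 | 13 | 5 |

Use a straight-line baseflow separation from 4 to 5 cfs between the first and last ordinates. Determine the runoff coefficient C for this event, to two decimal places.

ΣQ_DR = 49.00 cfs; V = ΣQ_DR·Δt = 7.056 × 10^5 ft³.
Runoff depth d = V / A = 0.3197 in.
C = d / P = 0.3197 / 0.493 = 0.65.

C ≈ 0.65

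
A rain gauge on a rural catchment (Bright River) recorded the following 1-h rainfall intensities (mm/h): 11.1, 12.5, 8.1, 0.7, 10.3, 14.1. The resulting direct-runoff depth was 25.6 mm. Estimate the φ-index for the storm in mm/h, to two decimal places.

Only the 5 blocks with intensity above φ contribute runoff: 11.1, 12.5, 8.1, 10.3, 14.1 mm/h.
Σ(I−φ)·Δt = d  ⇒  (11.1+12.5+8.1+10.3+14.1 − 5φ)·1 = 25.6
φ = (56.10 − 25.6/1) / 5 = 6.10 mm/h.

φ ≈ 6.10 mm/h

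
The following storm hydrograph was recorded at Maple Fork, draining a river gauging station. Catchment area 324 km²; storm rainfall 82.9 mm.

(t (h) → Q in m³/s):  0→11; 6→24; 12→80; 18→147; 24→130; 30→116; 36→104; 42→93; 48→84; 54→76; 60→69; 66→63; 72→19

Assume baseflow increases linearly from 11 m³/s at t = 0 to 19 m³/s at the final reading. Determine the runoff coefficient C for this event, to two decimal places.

C ≈ 0.66

ΣQ_DR = 821.0 m³/s; V = ΣQ_DR·Δt = 1.773 × 10^7 m³.
Runoff depth d = V / A = 54.73 mm.
C = d / P = 54.73 / 82.9 = 0.66.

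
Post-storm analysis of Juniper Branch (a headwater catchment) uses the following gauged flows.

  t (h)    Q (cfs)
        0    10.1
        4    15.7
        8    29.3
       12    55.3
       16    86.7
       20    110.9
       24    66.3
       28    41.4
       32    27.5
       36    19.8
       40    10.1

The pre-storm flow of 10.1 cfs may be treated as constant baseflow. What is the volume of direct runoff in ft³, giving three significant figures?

Direct-runoff ordinates (Q − Q_b): 0.0, 5.6, 19.2, 45.2, 76.6, 100.8, 56.2, 31.3, 17.4, 9.7, 0.0 cfs.
ΣQ_DR = 362.0 cfs.
With Δt = 4 h = 14400 s, V = ΣQ_DR · Δt = 362.0 × 14400 = 5.21 × 10^6 ft³.

V ≈ 5.21 × 10^6 ft³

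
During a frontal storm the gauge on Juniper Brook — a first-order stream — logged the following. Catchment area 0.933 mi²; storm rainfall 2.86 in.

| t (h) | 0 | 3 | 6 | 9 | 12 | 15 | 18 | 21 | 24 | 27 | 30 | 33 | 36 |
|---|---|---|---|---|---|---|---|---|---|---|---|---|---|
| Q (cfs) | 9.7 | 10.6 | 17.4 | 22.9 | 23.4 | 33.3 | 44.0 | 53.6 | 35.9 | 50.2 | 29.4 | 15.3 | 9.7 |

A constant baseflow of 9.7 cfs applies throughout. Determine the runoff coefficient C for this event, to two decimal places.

C ≈ 0.40

ΣQ_DR = 229.3 cfs; V = ΣQ_DR·Δt = 2.476 × 10^6 ft³.
Runoff depth d = V / A = 1.143 in.
C = d / P = 1.143 / 2.86 = 0.40.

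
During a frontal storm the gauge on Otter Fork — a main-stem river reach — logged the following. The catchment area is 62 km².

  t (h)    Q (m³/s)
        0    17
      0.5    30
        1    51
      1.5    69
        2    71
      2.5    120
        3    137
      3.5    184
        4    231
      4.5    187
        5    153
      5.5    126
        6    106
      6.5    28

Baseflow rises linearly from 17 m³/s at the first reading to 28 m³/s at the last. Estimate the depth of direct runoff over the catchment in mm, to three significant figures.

d ≈ 34.7 mm

Direct runoff: 0.00, 12.15, 32.31, 49.46, 50.62, 98.77, 114.92, 161.08, 207.23, 162.38, 127.54, 99.69, 78.85, 0.00 m³/s; ΣQ_DR = 1195 m³/s.
V = ΣQ_DR · Δt = 1195 × 1800 s = 2.151 × 10^6 m³.
Over A = 62 km², depth = V / A = 34.7 mm.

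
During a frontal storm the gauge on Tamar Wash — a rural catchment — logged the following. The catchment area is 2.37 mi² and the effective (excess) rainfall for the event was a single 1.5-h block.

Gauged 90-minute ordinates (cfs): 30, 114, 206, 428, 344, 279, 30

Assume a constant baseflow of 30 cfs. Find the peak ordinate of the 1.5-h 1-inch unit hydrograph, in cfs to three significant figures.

U_p ≈ 332 cfs

Direct runoff: 0.0, 84.0, 176.0, 398.0, 314.0, 249.0, 0.0 cfs; ΣQ_DR = 1221 cfs, peak = 398.0 cfs.
Runoff depth d = ΣQ_DR·Δt / A = 1221 × 5400 / (2.37 mi²) = 1.197 in.
The 1-inch UH is the DRH scaled by (1 in)/d, so U_p = 398.0 × 1/1.197 = 332 cfs.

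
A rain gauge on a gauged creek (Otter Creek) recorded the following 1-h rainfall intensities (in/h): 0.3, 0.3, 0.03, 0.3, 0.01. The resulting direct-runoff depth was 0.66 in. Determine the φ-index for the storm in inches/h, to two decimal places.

φ ≈ 0.08 in/h

Only the 3 blocks with intensity above φ contribute runoff: 0.3, 0.3, 0.3 in/h.
Σ(I−φ)·Δt = d  ⇒  (0.3+0.3+0.3 − 3φ)·1 = 0.66
φ = (0.9000 − 0.66/1) / 3 = 0.08 in/h.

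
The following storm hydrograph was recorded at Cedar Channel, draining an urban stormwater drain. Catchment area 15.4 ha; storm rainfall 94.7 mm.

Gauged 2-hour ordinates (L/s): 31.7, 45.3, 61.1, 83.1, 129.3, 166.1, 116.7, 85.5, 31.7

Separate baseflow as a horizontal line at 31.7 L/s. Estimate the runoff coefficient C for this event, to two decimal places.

C ≈ 0.23

ΣQ_DR = 465.2 L/s; V = ΣQ_DR·Δt = 3.349 × 10^6 L.
Runoff depth d = V / A = 21.75 mm.
C = d / P = 21.75 / 94.7 = 0.23.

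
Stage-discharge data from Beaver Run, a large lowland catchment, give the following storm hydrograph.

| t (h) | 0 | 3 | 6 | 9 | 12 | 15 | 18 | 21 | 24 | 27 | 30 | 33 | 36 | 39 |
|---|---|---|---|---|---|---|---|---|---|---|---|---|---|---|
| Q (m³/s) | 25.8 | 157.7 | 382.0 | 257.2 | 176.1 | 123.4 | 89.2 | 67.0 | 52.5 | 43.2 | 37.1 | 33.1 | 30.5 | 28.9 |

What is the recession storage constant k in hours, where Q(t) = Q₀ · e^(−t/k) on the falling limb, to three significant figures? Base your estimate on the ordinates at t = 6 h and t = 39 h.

On the falling limb, Q drops from 382.0 to 28.9 m³/s between t = 6 h and t = 39 h (Δt = 33 h).
k = −Δt / ln(Q₂/Q₁) = −33 / ln(28.9/382.0) = 12.8 h.

k ≈ 12.8 h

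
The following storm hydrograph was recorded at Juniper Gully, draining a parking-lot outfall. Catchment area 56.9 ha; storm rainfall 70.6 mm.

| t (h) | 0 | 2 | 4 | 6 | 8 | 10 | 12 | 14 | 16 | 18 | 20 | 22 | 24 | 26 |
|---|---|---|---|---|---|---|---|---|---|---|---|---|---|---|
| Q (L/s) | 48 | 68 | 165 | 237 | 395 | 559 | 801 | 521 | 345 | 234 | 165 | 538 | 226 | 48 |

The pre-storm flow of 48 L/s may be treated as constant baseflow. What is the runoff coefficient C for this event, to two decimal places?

ΣQ_DR = 3678 L/s; V = ΣQ_DR·Δt = 2.648 × 10^7 L.
Runoff depth d = V / A = 46.54 mm.
C = d / P = 46.54 / 70.6 = 0.66.

C ≈ 0.66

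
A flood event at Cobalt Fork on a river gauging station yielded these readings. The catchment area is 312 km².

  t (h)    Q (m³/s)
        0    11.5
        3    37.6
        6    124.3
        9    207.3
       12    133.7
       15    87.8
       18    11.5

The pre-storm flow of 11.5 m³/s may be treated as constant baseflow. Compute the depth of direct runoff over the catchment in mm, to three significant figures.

d ≈ 18.5 mm

Direct runoff: 0.0, 26.1, 112.8, 195.8, 122.2, 76.3, 0.0 m³/s; ΣQ_DR = 533.2 m³/s.
V = ΣQ_DR · Δt = 533.2 × 10800 s = 5.759 × 10^6 m³.
Over A = 312 km², depth = V / A = 18.5 mm.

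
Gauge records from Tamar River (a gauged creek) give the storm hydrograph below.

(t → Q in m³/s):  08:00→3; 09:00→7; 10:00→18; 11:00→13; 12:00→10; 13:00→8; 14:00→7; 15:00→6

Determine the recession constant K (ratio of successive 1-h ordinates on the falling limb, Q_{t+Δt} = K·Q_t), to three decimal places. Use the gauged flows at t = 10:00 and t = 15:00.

Using the recession-limb readings at t = 10:00 and t = 15:00: Q falls from 18 to 6 m³/s over 5 intervals.
K = (Q₂/Q₁)^(1/5) = (6/18)^(1/5) = 0.803.

K ≈ 0.803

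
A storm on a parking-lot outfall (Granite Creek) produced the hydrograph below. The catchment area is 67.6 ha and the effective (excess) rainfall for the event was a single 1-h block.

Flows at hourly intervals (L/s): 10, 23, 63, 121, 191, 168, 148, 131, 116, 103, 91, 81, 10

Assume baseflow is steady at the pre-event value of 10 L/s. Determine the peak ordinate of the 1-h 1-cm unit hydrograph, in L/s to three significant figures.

U_p ≈ 302 L/s

Direct runoff: 0.0, 13.0, 53.0, 111.0, 181.0, 158.0, 138.0, 121.0, 106.0, 93.0, 81.0, 71.0, 0.0 L/s; ΣQ_DR = 1126 L/s, peak = 181.0 L/s.
Runoff depth d = ΣQ_DR·Δt / A = 1126 × 3600 / (67.6 ha) = 5.996 mm.
The 1-cm UH is the DRH scaled by (10 mm)/d, so U_p = 181.0 × 10/5.996 = 302 L/s.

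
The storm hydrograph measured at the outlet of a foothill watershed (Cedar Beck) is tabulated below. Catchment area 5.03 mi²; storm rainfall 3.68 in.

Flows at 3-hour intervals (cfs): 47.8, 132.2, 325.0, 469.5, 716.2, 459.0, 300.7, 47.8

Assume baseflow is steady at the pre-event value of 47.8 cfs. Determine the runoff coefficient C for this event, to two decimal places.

ΣQ_DR = 2116 cfs; V = ΣQ_DR·Δt = 2.285 × 10^7 ft³.
Runoff depth d = V / A = 1.955 in.
C = d / P = 1.955 / 3.68 = 0.53.

C ≈ 0.53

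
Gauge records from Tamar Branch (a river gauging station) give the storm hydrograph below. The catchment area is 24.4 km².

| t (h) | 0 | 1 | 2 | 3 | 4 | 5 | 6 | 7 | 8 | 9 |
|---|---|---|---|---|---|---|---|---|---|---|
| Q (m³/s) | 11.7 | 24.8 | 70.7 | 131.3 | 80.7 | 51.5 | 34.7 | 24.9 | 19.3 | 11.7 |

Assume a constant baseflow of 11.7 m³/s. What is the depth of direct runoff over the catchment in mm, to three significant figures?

Direct runoff: 0.0, 13.1, 59.0, 119.6, 69.0, 39.8, 23.0, 13.2, 7.6, 0.0 m³/s; ΣQ_DR = 344.3 m³/s.
V = ΣQ_DR · Δt = 344.3 × 3600 s = 1.239 × 10^6 m³.
Over A = 24.4 km², depth = V / A = 50.8 mm.

d ≈ 50.8 mm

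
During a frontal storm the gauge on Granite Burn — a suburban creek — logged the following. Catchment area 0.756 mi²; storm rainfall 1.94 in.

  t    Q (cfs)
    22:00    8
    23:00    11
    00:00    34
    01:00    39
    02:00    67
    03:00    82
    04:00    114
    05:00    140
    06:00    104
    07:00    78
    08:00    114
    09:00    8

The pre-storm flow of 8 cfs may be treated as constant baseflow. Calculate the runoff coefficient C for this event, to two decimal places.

C ≈ 0.74

ΣQ_DR = 703.0 cfs; V = ΣQ_DR·Δt = 2.531 × 10^6 ft³.
Runoff depth d = V / A = 1.441 in.
C = d / P = 1.441 / 1.94 = 0.74.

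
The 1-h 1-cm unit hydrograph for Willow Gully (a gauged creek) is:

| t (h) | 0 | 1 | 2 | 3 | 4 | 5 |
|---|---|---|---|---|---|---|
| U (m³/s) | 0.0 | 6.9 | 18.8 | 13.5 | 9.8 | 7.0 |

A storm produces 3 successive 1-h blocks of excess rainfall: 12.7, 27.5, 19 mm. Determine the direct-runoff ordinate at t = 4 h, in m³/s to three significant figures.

By discrete convolution, Q_j = Σ (P_i / 10 mm) · U_{j−i}.
At t = 4 h (j=4): Q = (12.7/10)·9.8 + (27.5/10)·13.5 + (19/10)·18.8 = 85.3 m³/s.

Q ≈ 85.3 m³/s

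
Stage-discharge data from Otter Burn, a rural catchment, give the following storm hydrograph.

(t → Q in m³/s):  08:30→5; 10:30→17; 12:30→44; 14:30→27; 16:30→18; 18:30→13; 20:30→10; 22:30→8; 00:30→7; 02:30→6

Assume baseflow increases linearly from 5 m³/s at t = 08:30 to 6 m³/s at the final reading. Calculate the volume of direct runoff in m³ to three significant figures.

V ≈ 7.20 × 10^5 m³

Direct-runoff ordinates (Q − Q_b): 0.00, 11.89, 38.78, 21.67, 12.56, 7.44, 4.33, 2.22, 1.11, 0.00 m³/s.
ΣQ_DR = 100.0 m³/s.
With Δt = 2 h = 7200 s, V = ΣQ_DR · Δt = 100.0 × 7200 = 7.20 × 10^5 m³.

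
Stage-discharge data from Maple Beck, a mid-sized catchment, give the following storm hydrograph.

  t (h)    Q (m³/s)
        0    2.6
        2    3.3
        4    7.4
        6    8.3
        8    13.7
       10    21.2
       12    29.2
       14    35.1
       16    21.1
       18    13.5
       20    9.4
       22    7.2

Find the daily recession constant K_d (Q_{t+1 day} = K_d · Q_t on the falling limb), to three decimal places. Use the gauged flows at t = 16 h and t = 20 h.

Between t = 16 h and t = 20 h the flow falls from 21.1 to 9.4 m³/s over 2×2 h = 4 h.
Per-interval ratio K = (9.4/21.1)^(1/2) = 0.6675; K_d = K^(24/2) = 0.008.

K_d ≈ 0.008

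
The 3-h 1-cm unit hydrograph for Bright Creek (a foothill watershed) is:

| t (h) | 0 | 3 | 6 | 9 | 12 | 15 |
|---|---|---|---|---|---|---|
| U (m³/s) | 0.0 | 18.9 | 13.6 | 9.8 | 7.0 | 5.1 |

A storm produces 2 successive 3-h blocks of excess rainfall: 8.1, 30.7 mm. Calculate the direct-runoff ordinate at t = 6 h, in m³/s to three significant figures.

By discrete convolution, Q_j = Σ (P_i / 10 mm) · U_{j−i}.
At t = 6 h (j=2): Q = (8.1/10)·13.6 + (30.7/10)·18.9 = 69.0 m³/s.

Q ≈ 69.0 m³/s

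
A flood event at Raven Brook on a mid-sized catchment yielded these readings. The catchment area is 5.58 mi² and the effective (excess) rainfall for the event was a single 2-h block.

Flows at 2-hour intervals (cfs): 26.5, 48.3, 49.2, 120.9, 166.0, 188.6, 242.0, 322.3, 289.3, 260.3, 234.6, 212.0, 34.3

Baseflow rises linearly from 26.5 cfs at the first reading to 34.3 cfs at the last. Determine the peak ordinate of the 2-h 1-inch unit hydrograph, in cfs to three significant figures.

Direct runoff: 0.00, 21.15, 21.40, 92.45, 136.90, 158.85, 211.60, 291.25, 257.60, 227.95, 201.60, 178.35, 0.00 cfs; ΣQ_DR = 1799 cfs, peak = 291.25 cfs.
Runoff depth d = ΣQ_DR·Δt / A = 1799 × 7200 / (5.58 mi²) = 0.9992 in.
The 1-inch UH is the DRH scaled by (1 in)/d, so U_p = 291.25 × 1/0.9992 = 291 cfs.

U_p ≈ 291 cfs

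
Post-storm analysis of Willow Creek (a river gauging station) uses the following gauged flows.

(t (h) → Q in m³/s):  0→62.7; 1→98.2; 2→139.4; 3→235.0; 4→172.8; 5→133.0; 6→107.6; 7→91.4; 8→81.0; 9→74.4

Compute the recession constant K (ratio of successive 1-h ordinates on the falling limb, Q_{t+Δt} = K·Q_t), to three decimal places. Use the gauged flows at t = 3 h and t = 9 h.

K ≈ 0.826

Using the recession-limb readings at t = 3 h and t = 9 h: Q falls from 235.0 to 74.4 m³/s over 6 intervals.
K = (Q₂/Q₁)^(1/6) = (74.4/235.0)^(1/6) = 0.826.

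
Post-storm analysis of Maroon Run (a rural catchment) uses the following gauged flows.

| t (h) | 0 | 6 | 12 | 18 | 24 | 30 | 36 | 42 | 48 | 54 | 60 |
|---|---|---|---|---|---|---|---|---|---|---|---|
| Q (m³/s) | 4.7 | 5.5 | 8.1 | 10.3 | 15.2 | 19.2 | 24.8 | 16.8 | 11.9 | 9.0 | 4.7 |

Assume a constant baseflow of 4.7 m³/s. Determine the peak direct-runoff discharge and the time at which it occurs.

Subtracting baseflow gives direct-runoff ordinates: 0.0, 0.8, 3.4, 5.6, 10.5, 14.5, 20.1, 12.1, 7.2, 4.3, 0.0 m³/s.
The maximum is 20.1 m³/s, occurring at the reading for t = 36 h.

Q_p = 20.1 m³/s at t = 36 h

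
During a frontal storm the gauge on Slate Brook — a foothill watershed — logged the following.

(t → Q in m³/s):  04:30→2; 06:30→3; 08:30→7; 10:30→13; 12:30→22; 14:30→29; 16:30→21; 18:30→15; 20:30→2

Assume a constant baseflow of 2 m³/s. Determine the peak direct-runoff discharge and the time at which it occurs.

Subtracting baseflow gives direct-runoff ordinates: 0.0, 1.0, 5.0, 11.0, 20.0, 27.0, 19.0, 13.0, 0.0 m³/s.
The maximum is 27.0 m³/s, occurring at the reading for t = 14:30.

Q_p = 27.0 m³/s at t = 14:30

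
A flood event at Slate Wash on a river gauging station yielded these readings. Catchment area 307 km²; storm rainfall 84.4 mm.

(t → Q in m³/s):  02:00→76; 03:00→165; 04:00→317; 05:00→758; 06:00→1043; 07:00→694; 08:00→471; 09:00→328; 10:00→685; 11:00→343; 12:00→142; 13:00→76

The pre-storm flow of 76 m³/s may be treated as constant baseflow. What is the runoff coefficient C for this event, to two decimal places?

ΣQ_DR = 4186 m³/s; V = ΣQ_DR·Δt = 1.507 × 10^7 m³.
Runoff depth d = V / A = 49.09 mm.
C = d / P = 49.09 / 84.4 = 0.58.

C ≈ 0.58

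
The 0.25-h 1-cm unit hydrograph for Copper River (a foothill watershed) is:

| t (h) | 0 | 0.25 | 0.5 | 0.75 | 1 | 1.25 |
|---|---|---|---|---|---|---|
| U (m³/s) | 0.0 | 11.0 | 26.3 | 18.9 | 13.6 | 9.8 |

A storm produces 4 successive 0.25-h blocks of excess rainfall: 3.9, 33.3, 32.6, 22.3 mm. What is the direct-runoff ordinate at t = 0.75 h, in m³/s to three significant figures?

By discrete convolution, Q_j = Σ (P_i / 10 mm) · U_{j−i}.
At t = 0.75 h (j=3): Q = (3.9/10)·18.9 + (33.3/10)·26.3 + (32.6/10)·11.0 + (22.3/10)·0.0 = 131 m³/s.

Q ≈ 131 m³/s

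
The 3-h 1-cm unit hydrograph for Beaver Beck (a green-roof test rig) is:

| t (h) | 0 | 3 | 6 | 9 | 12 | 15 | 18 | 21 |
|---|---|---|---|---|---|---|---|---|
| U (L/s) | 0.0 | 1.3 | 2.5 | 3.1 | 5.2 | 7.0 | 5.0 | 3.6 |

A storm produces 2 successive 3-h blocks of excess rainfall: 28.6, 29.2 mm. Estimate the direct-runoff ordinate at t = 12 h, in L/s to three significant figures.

Q ≈ 23.9 L/s

By discrete convolution, Q_j = Σ (P_i / 10 mm) · U_{j−i}.
At t = 12 h (j=4): Q = (28.6/10)·5.2 + (29.2/10)·3.1 = 23.9 L/s.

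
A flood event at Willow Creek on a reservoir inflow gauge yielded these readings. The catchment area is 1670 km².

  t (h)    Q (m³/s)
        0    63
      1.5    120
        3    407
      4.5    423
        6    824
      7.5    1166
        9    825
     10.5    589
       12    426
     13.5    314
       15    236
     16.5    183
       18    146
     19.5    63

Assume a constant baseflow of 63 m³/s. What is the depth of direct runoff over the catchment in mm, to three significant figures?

Direct runoff: 0.0, 57.0, 344.0, 360.0, 761.0, 1103.0, 762.0, 526.0, 363.0, 251.0, 173.0, 120.0, 83.0, 0.0 m³/s; ΣQ_DR = 4903 m³/s.
V = ΣQ_DR · Δt = 4903 × 5400 s = 2.648 × 10^7 m³.
Over A = 1670 km², depth = V / A = 15.9 mm.

d ≈ 15.9 mm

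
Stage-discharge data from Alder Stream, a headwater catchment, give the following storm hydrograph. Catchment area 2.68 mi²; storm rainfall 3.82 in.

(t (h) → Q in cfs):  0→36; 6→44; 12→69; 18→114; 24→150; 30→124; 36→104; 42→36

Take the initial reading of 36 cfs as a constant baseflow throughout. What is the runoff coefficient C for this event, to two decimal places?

C ≈ 0.35

ΣQ_DR = 389.0 cfs; V = ΣQ_DR·Δt = 8.402 × 10^6 ft³.
Runoff depth d = V / A = 1.350 in.
C = d / P = 1.350 / 3.82 = 0.35.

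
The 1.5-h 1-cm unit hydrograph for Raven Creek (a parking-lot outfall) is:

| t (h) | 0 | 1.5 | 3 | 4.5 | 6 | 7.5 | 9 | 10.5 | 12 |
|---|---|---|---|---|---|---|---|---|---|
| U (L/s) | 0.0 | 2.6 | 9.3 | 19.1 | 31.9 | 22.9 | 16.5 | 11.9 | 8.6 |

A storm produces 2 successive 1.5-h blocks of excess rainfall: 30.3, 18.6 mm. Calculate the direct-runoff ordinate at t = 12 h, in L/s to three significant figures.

By discrete convolution, Q_j = Σ (P_i / 10 mm) · U_{j−i}.
At t = 12 h (j=8): Q = (30.3/10)·8.6 + (18.6/10)·11.9 = 48.2 L/s.

Q ≈ 48.2 L/s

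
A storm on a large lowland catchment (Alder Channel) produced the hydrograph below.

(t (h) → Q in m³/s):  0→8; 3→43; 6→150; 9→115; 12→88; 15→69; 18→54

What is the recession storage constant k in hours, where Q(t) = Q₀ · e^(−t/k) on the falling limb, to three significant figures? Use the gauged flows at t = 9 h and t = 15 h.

On the falling limb, Q drops from 115 to 69 m³/s between t = 9 h and t = 15 h (Δt = 6 h).
k = −Δt / ln(Q₂/Q₁) = −6 / ln(69/115) = 11.7 h.

k ≈ 11.7 h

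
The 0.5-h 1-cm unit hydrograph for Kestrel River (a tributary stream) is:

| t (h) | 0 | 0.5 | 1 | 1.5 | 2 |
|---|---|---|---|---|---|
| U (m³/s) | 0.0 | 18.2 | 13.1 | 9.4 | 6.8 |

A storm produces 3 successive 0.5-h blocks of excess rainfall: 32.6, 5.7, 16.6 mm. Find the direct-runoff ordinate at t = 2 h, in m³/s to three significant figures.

Q ≈ 49.3 m³/s

By discrete convolution, Q_j = Σ (P_i / 10 mm) · U_{j−i}.
At t = 2 h (j=4): Q = (32.6/10)·6.8 + (5.7/10)·9.4 + (16.6/10)·13.1 = 49.3 m³/s.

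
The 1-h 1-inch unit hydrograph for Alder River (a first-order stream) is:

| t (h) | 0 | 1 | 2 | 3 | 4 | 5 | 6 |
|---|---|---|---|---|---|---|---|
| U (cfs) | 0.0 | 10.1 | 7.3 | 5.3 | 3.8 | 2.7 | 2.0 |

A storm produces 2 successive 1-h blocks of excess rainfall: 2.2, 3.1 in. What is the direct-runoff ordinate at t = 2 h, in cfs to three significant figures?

By discrete convolution, Q_j = Σ (P_i / 1 in) · U_{j−i}.
At t = 2 h (j=2): Q = (2.2/1)·7.3 + (3.1/1)·10.1 = 47.4 cfs.

Q ≈ 47.4 cfs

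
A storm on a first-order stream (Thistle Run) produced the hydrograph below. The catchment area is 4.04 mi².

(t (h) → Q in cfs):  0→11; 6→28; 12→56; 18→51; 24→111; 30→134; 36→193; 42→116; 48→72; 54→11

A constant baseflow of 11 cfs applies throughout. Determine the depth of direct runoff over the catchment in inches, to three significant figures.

d ≈ 1.55 in

Direct runoff: 0.0, 17.0, 45.0, 40.0, 100.0, 123.0, 182.0, 105.0, 61.0, 0.0 cfs; ΣQ_DR = 673.0 cfs.
V = ΣQ_DR · Δt = 673.0 × 21600 s = 1.454 × 10^7 ft³.
Over A = 4.04 mi², depth = V / A = 1.55 in.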